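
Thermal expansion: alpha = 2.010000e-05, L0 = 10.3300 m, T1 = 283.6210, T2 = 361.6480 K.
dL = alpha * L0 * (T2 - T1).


dT = 78.0270 K
dL = 2.010000e-05 * 10.3300 * 78.0270 = 0.016201 m
L_final = 10.346201 m

dL = 0.016201 m


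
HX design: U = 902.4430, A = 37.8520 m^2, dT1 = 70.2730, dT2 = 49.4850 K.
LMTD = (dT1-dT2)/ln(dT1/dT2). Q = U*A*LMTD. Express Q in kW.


LMTD = 59.2727 K
Q = 902.4430 * 37.8520 * 59.2727 = 2024711.6686 W = 2024.7117 kW

2024.7117 kW


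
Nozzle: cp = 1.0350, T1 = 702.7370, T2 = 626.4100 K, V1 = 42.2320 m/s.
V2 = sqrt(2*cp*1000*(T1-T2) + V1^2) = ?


dT = 76.3270 K
2*cp*1000*dT = 157996.8900
V1^2 = 1783.5418
V2 = sqrt(159780.4318) = 399.7254 m/s

399.7254 m/s


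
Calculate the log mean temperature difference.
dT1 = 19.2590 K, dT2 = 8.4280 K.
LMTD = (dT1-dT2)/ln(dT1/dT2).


dT1/dT2 = 2.2851
ln(dT1/dT2) = 0.8264
LMTD = 10.8310 / 0.8264 = 13.1059 K

13.1059 K


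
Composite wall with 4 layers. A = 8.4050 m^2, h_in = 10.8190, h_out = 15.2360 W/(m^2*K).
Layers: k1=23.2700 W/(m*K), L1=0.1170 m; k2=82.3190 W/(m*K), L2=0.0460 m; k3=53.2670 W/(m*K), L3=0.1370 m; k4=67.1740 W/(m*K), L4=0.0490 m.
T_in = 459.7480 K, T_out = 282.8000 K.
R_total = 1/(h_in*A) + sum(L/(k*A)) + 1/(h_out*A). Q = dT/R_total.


R_conv_in = 1/(10.8190*8.4050) = 0.0110
R_1 = 0.1170/(23.2700*8.4050) = 0.0006
R_2 = 0.0460/(82.3190*8.4050) = 6.6484e-05
R_3 = 0.1370/(53.2670*8.4050) = 0.0003
R_4 = 0.0490/(67.1740*8.4050) = 8.6787e-05
R_conv_out = 1/(15.2360*8.4050) = 0.0078
R_total = 0.0199 K/W
Q = 176.9480 / 0.0199 = 8908.2292 W

R_total = 0.0199 K/W, Q = 8908.2292 W


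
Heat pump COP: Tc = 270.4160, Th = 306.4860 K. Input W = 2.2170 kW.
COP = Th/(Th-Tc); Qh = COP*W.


COP = 306.4860 / 36.0700 = 8.4970
Qh = 8.4970 * 2.2170 = 18.8378 kW

COP = 8.4970, Qh = 18.8378 kW


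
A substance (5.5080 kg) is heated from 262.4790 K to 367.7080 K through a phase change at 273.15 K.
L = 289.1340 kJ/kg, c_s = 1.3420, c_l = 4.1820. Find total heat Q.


Q1 (sensible, solid) = 5.5080 * 1.3420 * 10.6710 = 78.8772 kJ
Q2 (latent) = 5.5080 * 289.1340 = 1592.5501 kJ
Q3 (sensible, liquid) = 5.5080 * 4.1820 * 94.5580 = 2178.0921 kJ
Q_total = 3849.5194 kJ

3849.5194 kJ


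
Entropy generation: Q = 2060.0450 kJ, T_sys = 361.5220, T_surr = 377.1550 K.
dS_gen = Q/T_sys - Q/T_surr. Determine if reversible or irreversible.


dS_sys = 2060.0450/361.5220 = 5.6983 kJ/K
dS_surr = -2060.0450/377.1550 = -5.4621 kJ/K
dS_gen = 5.6983 - 5.4621 = 0.2362 kJ/K (irreversible)

dS_gen = 0.2362 kJ/K, irreversible


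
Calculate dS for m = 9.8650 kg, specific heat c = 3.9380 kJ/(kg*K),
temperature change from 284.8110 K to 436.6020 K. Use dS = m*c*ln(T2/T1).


T2/T1 = 1.5330
ln(T2/T1) = 0.4272
dS = 9.8650 * 3.9380 * 0.4272 = 16.5959 kJ/K

16.5959 kJ/K


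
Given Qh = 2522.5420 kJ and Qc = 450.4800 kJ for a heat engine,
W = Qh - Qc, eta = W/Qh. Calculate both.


W = 2522.5420 - 450.4800 = 2072.0620 kJ
eta = 2072.0620 / 2522.5420 = 0.8214 = 82.1418%

W = 2072.0620 kJ, eta = 82.1418%


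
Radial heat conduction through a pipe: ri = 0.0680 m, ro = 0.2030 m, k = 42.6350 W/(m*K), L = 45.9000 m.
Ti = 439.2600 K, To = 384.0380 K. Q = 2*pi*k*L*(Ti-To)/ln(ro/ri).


dT = 55.2220 K
ln(ro/ri) = 1.0937
Q = 2*pi*42.6350*45.9000*55.2220 / 1.0937 = 620831.0453 W

620831.0453 W


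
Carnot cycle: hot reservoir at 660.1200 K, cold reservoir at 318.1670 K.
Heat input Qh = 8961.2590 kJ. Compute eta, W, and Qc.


eta = 1 - 318.1670/660.1200 = 0.5180
W = 0.5180 * 8961.2590 = 4642.0793 kJ
Qc = 8961.2590 - 4642.0793 = 4319.1797 kJ

eta = 51.8016%, W = 4642.0793 kJ, Qc = 4319.1797 kJ


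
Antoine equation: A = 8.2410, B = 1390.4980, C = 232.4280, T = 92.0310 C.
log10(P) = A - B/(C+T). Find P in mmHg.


C+T = 324.4590
B/(C+T) = 4.2856
log10(P) = 8.2410 - 4.2856 = 3.9554
P = 10^3.9554 = 9024.2425 mmHg

9024.2425 mmHg


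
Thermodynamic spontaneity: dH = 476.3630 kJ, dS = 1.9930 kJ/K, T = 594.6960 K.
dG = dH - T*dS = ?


T*dS = 594.6960 * 1.9930 = 1185.2291 kJ
dG = 476.3630 - 1185.2291 = -708.8661 kJ (spontaneous)

dG = -708.8661 kJ, spontaneous


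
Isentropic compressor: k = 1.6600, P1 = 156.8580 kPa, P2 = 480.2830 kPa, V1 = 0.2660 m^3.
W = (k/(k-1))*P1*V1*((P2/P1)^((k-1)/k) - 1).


(k-1)/k = 0.3976
(P2/P1)^exp = 1.5604
W = 2.5152 * 156.8580 * 0.2660 * (1.5604 - 1) = 58.8059 kJ

58.8059 kJ


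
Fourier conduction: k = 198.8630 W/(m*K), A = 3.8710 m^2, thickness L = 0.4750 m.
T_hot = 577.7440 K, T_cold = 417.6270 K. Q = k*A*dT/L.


dT = 160.1170 K
Q = 198.8630 * 3.8710 * 160.1170 / 0.4750 = 259490.2192 W

259490.2192 W


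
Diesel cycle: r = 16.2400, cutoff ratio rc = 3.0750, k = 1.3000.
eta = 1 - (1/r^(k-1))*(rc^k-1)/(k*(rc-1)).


r^(k-1) = 2.3077
rc^k = 4.3072
eta = 0.4687 = 46.8715%

46.8715%


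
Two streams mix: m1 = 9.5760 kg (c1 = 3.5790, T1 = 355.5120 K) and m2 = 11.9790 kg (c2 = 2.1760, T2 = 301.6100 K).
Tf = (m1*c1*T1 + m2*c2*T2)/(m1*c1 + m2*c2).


num = 20046.1444
den = 60.3388
Tf = 332.2264 K

332.2264 K


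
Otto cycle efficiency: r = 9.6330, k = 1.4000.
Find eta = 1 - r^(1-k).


r^(k-1) = 2.4746
eta = 1 - 1/2.4746 = 0.5959 = 59.5894%

59.5894%


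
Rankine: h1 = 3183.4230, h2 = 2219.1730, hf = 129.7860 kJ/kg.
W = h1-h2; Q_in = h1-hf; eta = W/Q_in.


W = 964.2500 kJ/kg
Q_in = 3053.6370 kJ/kg
eta = 0.3158 = 31.5771%

eta = 31.5771%


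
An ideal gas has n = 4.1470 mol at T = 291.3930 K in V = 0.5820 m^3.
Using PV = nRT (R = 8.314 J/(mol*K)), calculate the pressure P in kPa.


P = nRT/V = 4.1470 * 8.314 * 291.3930 / 0.5820
= 10046.6939 / 0.5820 = 17262.3606 Pa = 17.2624 kPa

17.2624 kPa


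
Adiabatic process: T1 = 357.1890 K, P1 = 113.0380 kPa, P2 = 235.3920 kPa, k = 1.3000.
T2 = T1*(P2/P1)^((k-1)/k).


(k-1)/k = 0.2308
(P2/P1)^exp = 1.1844
T2 = 357.1890 * 1.1844 = 423.0713 K

423.0713 K


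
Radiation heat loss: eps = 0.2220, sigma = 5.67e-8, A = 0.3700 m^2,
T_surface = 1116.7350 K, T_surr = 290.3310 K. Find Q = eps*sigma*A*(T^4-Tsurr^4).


T^4 = 1.5553e+12
Tsurr^4 = 7.1052e+09
Q = 0.2220 * 5.67e-8 * 0.3700 * 1.5481e+12 = 7210.2388 W

7210.2388 W


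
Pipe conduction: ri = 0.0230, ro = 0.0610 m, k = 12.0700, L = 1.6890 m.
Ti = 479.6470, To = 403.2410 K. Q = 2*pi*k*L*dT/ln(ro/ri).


dT = 76.4060 K
ln(ro/ri) = 0.9754
Q = 2*pi*12.0700*1.6890*76.4060 / 0.9754 = 10033.9183 W

10033.9183 W


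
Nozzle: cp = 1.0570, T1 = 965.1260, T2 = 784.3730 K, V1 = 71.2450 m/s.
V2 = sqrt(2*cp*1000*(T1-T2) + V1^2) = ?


dT = 180.7530 K
2*cp*1000*dT = 382111.8420
V1^2 = 5075.8500
V2 = sqrt(387187.6920) = 622.2441 m/s

622.2441 m/s


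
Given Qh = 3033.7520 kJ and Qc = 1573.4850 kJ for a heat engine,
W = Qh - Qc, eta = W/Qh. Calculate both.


W = 3033.7520 - 1573.4850 = 1460.2670 kJ
eta = 1460.2670 / 3033.7520 = 0.4813 = 48.1340%

W = 1460.2670 kJ, eta = 48.1340%


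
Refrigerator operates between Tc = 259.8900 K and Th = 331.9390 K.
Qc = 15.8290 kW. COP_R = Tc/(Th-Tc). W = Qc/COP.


COP = 259.8900 / 72.0490 = 3.6071
W = 15.8290 / 3.6071 = 4.3883 kW

COP = 3.6071, W = 4.3883 kW


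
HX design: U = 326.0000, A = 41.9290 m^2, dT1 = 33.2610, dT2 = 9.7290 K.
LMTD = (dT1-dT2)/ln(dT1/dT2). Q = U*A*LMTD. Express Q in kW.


LMTD = 19.1430 K
Q = 326.0000 * 41.9290 * 19.1430 = 261662.8689 W = 261.6629 kW

261.6629 kW


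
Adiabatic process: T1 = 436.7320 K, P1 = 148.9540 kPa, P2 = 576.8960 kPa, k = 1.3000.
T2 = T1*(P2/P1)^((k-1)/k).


(k-1)/k = 0.2308
(P2/P1)^exp = 1.3668
T2 = 436.7320 * 1.3668 = 596.9223 K

596.9223 K


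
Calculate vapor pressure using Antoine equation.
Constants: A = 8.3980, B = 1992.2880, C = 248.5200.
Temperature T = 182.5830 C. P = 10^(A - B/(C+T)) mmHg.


C+T = 431.1030
B/(C+T) = 4.6214
log10(P) = 8.3980 - 4.6214 = 3.7766
P = 10^3.7766 = 5978.9711 mmHg

5978.9711 mmHg


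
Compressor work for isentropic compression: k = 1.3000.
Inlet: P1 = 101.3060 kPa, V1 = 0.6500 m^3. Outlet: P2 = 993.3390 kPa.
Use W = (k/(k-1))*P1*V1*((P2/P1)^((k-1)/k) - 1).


(k-1)/k = 0.2308
(P2/P1)^exp = 1.6936
W = 4.3333 * 101.3060 * 0.6500 * (1.6936 - 1) = 197.9023 kJ

197.9023 kJ


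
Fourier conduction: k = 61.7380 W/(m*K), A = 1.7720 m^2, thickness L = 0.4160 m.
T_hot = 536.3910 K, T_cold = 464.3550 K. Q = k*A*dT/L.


dT = 72.0360 K
Q = 61.7380 * 1.7720 * 72.0360 / 0.4160 = 18944.0370 W

18944.0370 W


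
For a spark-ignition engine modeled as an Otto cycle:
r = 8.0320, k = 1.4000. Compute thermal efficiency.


r^(k-1) = 2.3011
eta = 1 - 1/2.3011 = 0.5654 = 56.5419%

56.5419%


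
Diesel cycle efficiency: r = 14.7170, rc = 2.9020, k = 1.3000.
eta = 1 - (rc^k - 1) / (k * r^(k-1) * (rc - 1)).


r^(k-1) = 2.2405
rc^k = 3.9949
eta = 0.4594 = 45.9391%

45.9391%


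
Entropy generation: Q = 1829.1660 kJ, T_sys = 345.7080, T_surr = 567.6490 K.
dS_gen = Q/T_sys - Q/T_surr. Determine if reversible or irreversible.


dS_sys = 1829.1660/345.7080 = 5.2911 kJ/K
dS_surr = -1829.1660/567.6490 = -3.2224 kJ/K
dS_gen = 5.2911 - 3.2224 = 2.0687 kJ/K (irreversible)

dS_gen = 2.0687 kJ/K, irreversible


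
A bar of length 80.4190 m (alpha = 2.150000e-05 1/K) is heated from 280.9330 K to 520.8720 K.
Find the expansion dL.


dT = 239.9390 K
dL = 2.150000e-05 * 80.4190 * 239.9390 = 0.414857 m
L_final = 80.833857 m

dL = 0.414857 m


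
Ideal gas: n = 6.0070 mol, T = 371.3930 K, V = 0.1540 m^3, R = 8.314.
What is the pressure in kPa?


P = nRT/V = 6.0070 * 8.314 * 371.3930 / 0.1540
= 18548.1827 / 0.1540 = 120442.7451 Pa = 120.4427 kPa

120.4427 kPa


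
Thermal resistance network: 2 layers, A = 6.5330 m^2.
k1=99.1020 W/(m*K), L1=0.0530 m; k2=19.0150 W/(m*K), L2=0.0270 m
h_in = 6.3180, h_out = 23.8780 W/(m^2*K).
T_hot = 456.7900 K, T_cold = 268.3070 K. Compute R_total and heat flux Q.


R_conv_in = 1/(6.3180*6.5330) = 0.0242
R_1 = 0.0530/(99.1020*6.5330) = 8.1862e-05
R_2 = 0.0270/(19.0150*6.5330) = 0.0002
R_conv_out = 1/(23.8780*6.5330) = 0.0064
R_total = 0.0309 K/W
Q = 188.4830 / 0.0309 = 6092.4540 W

R_total = 0.0309 K/W, Q = 6092.4540 W


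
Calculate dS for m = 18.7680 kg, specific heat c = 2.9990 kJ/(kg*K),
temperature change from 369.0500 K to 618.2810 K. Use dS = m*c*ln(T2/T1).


T2/T1 = 1.6753
ln(T2/T1) = 0.5160
dS = 18.7680 * 2.9990 * 0.5160 = 29.0438 kJ/K

29.0438 kJ/K


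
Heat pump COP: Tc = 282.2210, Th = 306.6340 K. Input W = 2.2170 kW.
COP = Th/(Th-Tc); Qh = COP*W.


COP = 306.6340 / 24.4130 = 12.5603
Qh = 12.5603 * 2.2170 = 27.8461 kW

COP = 12.5603, Qh = 27.8461 kW


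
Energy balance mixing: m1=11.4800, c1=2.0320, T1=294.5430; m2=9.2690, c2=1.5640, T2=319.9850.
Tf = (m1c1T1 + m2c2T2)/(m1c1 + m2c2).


num = 11509.6423
den = 37.8241
Tf = 304.2941 K

304.2941 K


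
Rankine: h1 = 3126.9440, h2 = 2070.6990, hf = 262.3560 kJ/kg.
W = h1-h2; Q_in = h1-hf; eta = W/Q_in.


W = 1056.2450 kJ/kg
Q_in = 2864.5880 kJ/kg
eta = 0.3687 = 36.8725%

eta = 36.8725%


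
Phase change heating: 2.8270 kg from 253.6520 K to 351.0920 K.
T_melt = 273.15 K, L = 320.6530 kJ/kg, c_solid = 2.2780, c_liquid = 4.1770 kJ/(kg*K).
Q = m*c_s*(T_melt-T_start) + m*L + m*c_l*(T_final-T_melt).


Q1 (sensible, solid) = 2.8270 * 2.2780 * 19.4980 = 125.5653 kJ
Q2 (latent) = 2.8270 * 320.6530 = 906.4860 kJ
Q3 (sensible, liquid) = 2.8270 * 4.1770 * 77.9420 = 920.3687 kJ
Q_total = 1952.4200 kJ

1952.4200 kJ


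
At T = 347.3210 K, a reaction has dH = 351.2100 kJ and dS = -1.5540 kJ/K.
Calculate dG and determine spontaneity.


T*dS = 347.3210 * -1.5540 = -539.7368 kJ
dG = 351.2100 + 539.7368 = 890.9468 kJ (non-spontaneous)

dG = 890.9468 kJ, non-spontaneous


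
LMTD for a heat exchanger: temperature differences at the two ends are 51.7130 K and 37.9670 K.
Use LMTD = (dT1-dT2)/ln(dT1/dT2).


dT1/dT2 = 1.3621
ln(dT1/dT2) = 0.3090
LMTD = 13.7460 / 0.3090 = 44.4866 K

44.4866 K


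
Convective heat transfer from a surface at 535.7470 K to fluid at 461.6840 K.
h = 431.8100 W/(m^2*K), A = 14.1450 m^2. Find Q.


dT = 74.0630 K
Q = 431.8100 * 14.1450 * 74.0630 = 452373.2823 W

452373.2823 W


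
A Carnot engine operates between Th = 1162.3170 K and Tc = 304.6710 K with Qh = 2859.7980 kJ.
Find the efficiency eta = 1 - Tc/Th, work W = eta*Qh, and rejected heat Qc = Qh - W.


eta = 1 - 304.6710/1162.3170 = 0.7379
W = 0.7379 * 2859.7980 = 2110.1768 kJ
Qc = 2859.7980 - 2110.1768 = 749.6212 kJ

eta = 73.7876%, W = 2110.1768 kJ, Qc = 749.6212 kJ


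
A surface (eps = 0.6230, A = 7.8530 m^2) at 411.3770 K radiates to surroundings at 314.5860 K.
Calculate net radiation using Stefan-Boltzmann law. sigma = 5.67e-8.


T^4 = 2.8639e+10
Tsurr^4 = 9.7939e+09
Q = 0.6230 * 5.67e-8 * 7.8530 * 1.8845e+10 = 5227.6617 W

5227.6617 W


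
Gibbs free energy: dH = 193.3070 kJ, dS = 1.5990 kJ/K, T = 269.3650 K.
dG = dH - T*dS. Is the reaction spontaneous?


T*dS = 269.3650 * 1.5990 = 430.7146 kJ
dG = 193.3070 - 430.7146 = -237.4076 kJ (spontaneous)

dG = -237.4076 kJ, spontaneous


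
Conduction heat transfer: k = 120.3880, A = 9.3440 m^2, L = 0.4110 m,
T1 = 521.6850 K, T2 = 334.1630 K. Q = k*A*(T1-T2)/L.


dT = 187.5220 K
Q = 120.3880 * 9.3440 * 187.5220 / 0.4110 = 513247.0168 W

513247.0168 W


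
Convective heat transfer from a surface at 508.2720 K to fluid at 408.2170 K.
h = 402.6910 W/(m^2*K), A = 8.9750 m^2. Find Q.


dT = 100.0550 K
Q = 402.6910 * 8.9750 * 100.0550 = 361613.9508 W

361613.9508 W


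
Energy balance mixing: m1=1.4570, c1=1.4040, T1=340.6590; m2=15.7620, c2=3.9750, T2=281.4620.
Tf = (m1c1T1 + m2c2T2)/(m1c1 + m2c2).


num = 18331.5677
den = 64.6996
Tf = 283.3337 K

283.3337 K


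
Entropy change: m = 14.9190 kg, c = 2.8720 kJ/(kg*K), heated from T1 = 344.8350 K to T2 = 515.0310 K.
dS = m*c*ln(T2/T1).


T2/T1 = 1.4936
ln(T2/T1) = 0.4012
dS = 14.9190 * 2.8720 * 0.4012 = 17.1887 kJ/K

17.1887 kJ/K


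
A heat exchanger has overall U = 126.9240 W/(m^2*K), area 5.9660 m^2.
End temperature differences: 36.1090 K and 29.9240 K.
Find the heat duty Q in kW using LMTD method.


LMTD = 32.9197 K
Q = 126.9240 * 5.9660 * 32.9197 = 24927.7528 W = 24.9278 kW

24.9278 kW


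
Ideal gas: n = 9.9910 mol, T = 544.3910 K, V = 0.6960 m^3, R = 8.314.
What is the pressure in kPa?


P = nRT/V = 9.9910 * 8.314 * 544.3910 / 0.6960
= 45219.9331 / 0.6960 = 64971.1683 Pa = 64.9712 kPa

64.9712 kPa


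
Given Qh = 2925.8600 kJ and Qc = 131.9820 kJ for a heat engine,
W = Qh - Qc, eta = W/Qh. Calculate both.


W = 2925.8600 - 131.9820 = 2793.8780 kJ
eta = 2793.8780 / 2925.8600 = 0.9549 = 95.4891%

W = 2793.8780 kJ, eta = 95.4891%


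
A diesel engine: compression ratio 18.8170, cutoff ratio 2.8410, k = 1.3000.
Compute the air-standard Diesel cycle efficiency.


r^(k-1) = 2.4119
rc^k = 3.8861
eta = 0.5000 = 50.0026%

50.0026%


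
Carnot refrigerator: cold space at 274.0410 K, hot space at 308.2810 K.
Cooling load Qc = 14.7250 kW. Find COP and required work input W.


COP = 274.0410 / 34.2400 = 8.0035
W = 14.7250 / 8.0035 = 1.8398 kW

COP = 8.0035, W = 1.8398 kW


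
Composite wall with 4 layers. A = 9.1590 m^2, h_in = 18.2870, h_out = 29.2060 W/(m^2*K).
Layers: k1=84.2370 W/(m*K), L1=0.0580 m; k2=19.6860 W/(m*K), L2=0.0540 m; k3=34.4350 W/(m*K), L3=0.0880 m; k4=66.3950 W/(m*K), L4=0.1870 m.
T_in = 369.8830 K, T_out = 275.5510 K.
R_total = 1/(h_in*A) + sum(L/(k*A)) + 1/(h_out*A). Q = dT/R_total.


R_conv_in = 1/(18.2870*9.1590) = 0.0060
R_1 = 0.0580/(84.2370*9.1590) = 7.5176e-05
R_2 = 0.0540/(19.6860*9.1590) = 0.0003
R_3 = 0.0880/(34.4350*9.1590) = 0.0003
R_4 = 0.1870/(66.3950*9.1590) = 0.0003
R_conv_out = 1/(29.2060*9.1590) = 0.0037
R_total = 0.0107 K/W
Q = 94.3320 / 0.0107 = 8840.8368 W

R_total = 0.0107 K/W, Q = 8840.8368 W


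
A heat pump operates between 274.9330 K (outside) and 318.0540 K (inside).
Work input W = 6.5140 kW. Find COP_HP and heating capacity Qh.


COP = 318.0540 / 43.1210 = 7.3758
Qh = 7.3758 * 6.5140 = 48.0463 kW

COP = 7.3758, Qh = 48.0463 kW


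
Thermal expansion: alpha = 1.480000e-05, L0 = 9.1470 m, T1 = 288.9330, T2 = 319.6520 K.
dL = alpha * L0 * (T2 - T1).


dT = 30.7190 K
dL = 1.480000e-05 * 9.1470 * 30.7190 = 0.004159 m
L_final = 9.151159 m

dL = 0.004159 m


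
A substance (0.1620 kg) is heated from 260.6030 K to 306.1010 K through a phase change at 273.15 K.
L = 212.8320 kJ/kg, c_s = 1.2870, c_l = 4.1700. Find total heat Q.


Q1 (sensible, solid) = 0.1620 * 1.2870 * 12.5470 = 2.6160 kJ
Q2 (latent) = 0.1620 * 212.8320 = 34.4788 kJ
Q3 (sensible, liquid) = 0.1620 * 4.1700 * 32.9510 = 22.2597 kJ
Q_total = 59.3545 kJ

59.3545 kJ


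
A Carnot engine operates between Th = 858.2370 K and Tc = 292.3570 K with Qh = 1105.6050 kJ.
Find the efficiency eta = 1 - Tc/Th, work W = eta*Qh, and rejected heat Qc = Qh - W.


eta = 1 - 292.3570/858.2370 = 0.6594
W = 0.6594 * 1105.6050 = 728.9825 kJ
Qc = 1105.6050 - 728.9825 = 376.6225 kJ

eta = 65.9352%, W = 728.9825 kJ, Qc = 376.6225 kJ


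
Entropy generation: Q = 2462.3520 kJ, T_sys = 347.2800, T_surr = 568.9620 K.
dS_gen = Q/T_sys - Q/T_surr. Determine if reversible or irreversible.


dS_sys = 2462.3520/347.2800 = 7.0904 kJ/K
dS_surr = -2462.3520/568.9620 = -4.3278 kJ/K
dS_gen = 7.0904 - 4.3278 = 2.7626 kJ/K (irreversible)

dS_gen = 2.7626 kJ/K, irreversible


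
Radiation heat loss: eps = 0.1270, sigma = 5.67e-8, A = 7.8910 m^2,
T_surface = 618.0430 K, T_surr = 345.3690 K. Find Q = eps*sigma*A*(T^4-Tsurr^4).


T^4 = 1.4591e+11
Tsurr^4 = 1.4228e+10
Q = 0.1270 * 5.67e-8 * 7.8910 * 1.3168e+11 = 7482.2974 W

7482.2974 W


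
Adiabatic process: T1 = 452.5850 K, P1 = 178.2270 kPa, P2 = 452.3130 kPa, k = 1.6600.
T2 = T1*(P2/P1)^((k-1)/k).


(k-1)/k = 0.3976
(P2/P1)^exp = 1.4481
T2 = 452.5850 * 1.4481 = 655.4080 K

655.4080 K


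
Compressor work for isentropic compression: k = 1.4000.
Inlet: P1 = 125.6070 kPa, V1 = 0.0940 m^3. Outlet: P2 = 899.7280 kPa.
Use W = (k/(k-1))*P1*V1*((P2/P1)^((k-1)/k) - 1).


(k-1)/k = 0.2857
(P2/P1)^exp = 1.7551
W = 3.5000 * 125.6070 * 0.0940 * (1.7551 - 1) = 31.2062 kJ

31.2062 kJ


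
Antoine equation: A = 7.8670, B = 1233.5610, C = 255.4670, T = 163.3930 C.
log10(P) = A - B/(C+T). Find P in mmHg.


C+T = 418.8600
B/(C+T) = 2.9450
log10(P) = 7.8670 - 2.9450 = 4.9220
P = 10^4.9220 = 83551.8961 mmHg

83551.8961 mmHg


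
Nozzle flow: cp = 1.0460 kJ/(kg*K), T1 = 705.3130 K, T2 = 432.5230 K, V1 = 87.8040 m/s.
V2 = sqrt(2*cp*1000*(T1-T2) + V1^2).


dT = 272.7900 K
2*cp*1000*dT = 570676.6800
V1^2 = 7709.5424
V2 = sqrt(578386.2224) = 760.5171 m/s

760.5171 m/s


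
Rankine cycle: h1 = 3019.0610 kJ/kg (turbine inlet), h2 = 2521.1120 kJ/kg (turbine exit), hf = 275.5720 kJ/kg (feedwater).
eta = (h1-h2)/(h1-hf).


W = 497.9490 kJ/kg
Q_in = 2743.4890 kJ/kg
eta = 0.1815 = 18.1502%

eta = 18.1502%


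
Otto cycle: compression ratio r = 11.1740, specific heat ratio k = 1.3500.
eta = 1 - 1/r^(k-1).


r^(k-1) = 2.3274
eta = 1 - 1/2.3274 = 0.5703 = 57.0338%

57.0338%


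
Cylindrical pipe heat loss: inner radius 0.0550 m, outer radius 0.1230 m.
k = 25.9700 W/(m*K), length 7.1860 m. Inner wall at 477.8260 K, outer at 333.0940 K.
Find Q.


dT = 144.7320 K
ln(ro/ri) = 0.8049
Q = 2*pi*25.9700*7.1860*144.7320 / 0.8049 = 210856.9958 W

210856.9958 W


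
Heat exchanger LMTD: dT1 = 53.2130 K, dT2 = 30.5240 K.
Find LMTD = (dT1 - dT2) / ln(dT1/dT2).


dT1/dT2 = 1.7433
ln(dT1/dT2) = 0.5558
LMTD = 22.6890 / 0.5558 = 40.8230 K

40.8230 K


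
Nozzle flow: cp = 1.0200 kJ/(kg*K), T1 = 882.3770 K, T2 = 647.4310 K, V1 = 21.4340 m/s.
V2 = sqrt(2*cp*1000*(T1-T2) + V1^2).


dT = 234.9460 K
2*cp*1000*dT = 479289.8400
V1^2 = 459.4164
V2 = sqrt(479749.2564) = 692.6393 m/s

692.6393 m/s


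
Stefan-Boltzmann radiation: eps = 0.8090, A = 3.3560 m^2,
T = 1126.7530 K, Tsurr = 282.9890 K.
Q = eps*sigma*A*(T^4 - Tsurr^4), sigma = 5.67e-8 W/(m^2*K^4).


T^4 = 1.6118e+12
Tsurr^4 = 6.4133e+09
Q = 0.8090 * 5.67e-8 * 3.3560 * 1.6054e+12 = 247136.5402 W

247136.5402 W


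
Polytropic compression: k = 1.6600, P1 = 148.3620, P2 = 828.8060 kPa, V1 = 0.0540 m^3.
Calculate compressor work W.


(k-1)/k = 0.3976
(P2/P1)^exp = 1.9818
W = 2.5152 * 148.3620 * 0.0540 * (1.9818 - 1) = 19.7828 kJ

19.7828 kJ


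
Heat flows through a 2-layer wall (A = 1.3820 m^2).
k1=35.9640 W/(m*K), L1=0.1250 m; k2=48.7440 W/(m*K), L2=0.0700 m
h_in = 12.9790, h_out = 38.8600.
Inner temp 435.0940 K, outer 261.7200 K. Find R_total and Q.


R_conv_in = 1/(12.9790*1.3820) = 0.0558
R_1 = 0.1250/(35.9640*1.3820) = 0.0025
R_2 = 0.0700/(48.7440*1.3820) = 0.0010
R_conv_out = 1/(38.8600*1.3820) = 0.0186
R_total = 0.0779 K/W
Q = 173.3740 / 0.0779 = 2224.8754 W

R_total = 0.0779 K/W, Q = 2224.8754 W


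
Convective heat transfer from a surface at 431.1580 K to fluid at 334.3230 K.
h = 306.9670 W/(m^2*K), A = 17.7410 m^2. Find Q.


dT = 96.8350 K
Q = 306.9670 * 17.7410 * 96.8350 = 527353.8763 W

527353.8763 W


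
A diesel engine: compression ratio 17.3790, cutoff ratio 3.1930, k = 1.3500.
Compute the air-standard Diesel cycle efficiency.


r^(k-1) = 2.7165
rc^k = 4.7937
eta = 0.5283 = 52.8286%

52.8286%


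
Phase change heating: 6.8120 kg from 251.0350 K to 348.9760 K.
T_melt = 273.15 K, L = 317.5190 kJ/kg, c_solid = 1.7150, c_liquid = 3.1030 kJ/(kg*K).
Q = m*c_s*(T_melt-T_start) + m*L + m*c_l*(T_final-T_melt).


Q1 (sensible, solid) = 6.8120 * 1.7150 * 22.1150 = 258.3603 kJ
Q2 (latent) = 6.8120 * 317.5190 = 2162.9394 kJ
Q3 (sensible, liquid) = 6.8120 * 3.1030 * 75.8260 = 1602.7824 kJ
Q_total = 4024.0821 kJ

4024.0821 kJ


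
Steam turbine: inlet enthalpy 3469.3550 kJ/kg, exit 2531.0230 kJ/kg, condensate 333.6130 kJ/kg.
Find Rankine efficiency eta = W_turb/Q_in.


W = 938.3320 kJ/kg
Q_in = 3135.7420 kJ/kg
eta = 0.2992 = 29.9238%

eta = 29.9238%


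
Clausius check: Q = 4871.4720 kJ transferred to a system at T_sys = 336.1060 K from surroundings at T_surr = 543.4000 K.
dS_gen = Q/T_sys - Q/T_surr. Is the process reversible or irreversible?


dS_sys = 4871.4720/336.1060 = 14.4939 kJ/K
dS_surr = -4871.4720/543.4000 = -8.9648 kJ/K
dS_gen = 14.4939 - 8.9648 = 5.5291 kJ/K (irreversible)

dS_gen = 5.5291 kJ/K, irreversible


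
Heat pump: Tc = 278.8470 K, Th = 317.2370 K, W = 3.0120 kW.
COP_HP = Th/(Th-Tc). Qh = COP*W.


COP = 317.2370 / 38.3900 = 8.2635
Qh = 8.2635 * 3.0120 = 24.8898 kW

COP = 8.2635, Qh = 24.8898 kW


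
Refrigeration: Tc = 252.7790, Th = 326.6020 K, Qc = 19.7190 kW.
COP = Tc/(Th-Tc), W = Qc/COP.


COP = 252.7790 / 73.8230 = 3.4241
W = 19.7190 / 3.4241 = 5.7588 kW

COP = 3.4241, W = 5.7588 kW


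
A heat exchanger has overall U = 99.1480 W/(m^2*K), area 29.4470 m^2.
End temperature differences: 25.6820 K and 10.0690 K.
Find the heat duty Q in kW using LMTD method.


LMTD = 16.6747 K
Q = 99.1480 * 29.4470 * 16.6747 = 48683.6261 W = 48.6836 kW

48.6836 kW


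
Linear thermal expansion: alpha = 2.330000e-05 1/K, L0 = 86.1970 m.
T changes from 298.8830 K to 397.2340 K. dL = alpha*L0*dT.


dT = 98.3510 K
dL = 2.330000e-05 * 86.1970 * 98.3510 = 0.197527 m
L_final = 86.394527 m

dL = 0.197527 m


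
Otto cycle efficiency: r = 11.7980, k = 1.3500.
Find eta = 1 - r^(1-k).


r^(k-1) = 2.3721
eta = 1 - 1/2.3721 = 0.5784 = 57.8433%

57.8433%


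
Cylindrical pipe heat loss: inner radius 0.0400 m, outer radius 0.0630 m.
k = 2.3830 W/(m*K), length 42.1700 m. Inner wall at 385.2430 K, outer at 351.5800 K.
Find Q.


dT = 33.6630 K
ln(ro/ri) = 0.4543
Q = 2*pi*2.3830*42.1700*33.6630 / 0.4543 = 46790.7872 W

46790.7872 W


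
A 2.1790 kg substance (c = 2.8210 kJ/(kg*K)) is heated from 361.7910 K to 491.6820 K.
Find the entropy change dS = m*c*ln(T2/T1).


T2/T1 = 1.3590
ln(T2/T1) = 0.3068
dS = 2.1790 * 2.8210 * 0.3068 = 1.8857 kJ/K

1.8857 kJ/K


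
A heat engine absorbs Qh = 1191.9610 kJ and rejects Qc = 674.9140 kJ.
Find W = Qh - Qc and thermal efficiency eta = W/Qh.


W = 1191.9610 - 674.9140 = 517.0470 kJ
eta = 517.0470 / 1191.9610 = 0.4338 = 43.3778%

W = 517.0470 kJ, eta = 43.3778%


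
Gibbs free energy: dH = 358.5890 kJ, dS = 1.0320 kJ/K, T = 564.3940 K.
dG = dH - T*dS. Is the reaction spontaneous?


T*dS = 564.3940 * 1.0320 = 582.4546 kJ
dG = 358.5890 - 582.4546 = -223.8656 kJ (spontaneous)

dG = -223.8656 kJ, spontaneous


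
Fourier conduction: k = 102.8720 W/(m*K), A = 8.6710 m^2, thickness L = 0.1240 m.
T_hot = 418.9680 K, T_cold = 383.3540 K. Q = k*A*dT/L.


dT = 35.6140 K
Q = 102.8720 * 8.6710 * 35.6140 / 0.1240 = 256191.9261 W

256191.9261 W


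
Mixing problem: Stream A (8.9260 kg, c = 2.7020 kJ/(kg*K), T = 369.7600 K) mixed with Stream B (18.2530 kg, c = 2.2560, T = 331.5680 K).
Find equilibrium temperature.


num = 22571.4527
den = 65.2968
Tf = 345.6746 K

345.6746 K


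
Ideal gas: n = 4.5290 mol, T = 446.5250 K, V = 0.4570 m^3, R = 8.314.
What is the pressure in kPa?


P = nRT/V = 4.5290 * 8.314 * 446.5250 / 0.4570
= 16813.4997 / 0.4570 = 36791.0277 Pa = 36.7910 kPa

36.7910 kPa


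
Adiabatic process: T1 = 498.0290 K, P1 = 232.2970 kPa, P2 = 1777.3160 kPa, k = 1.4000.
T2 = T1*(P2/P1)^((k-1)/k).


(k-1)/k = 0.2857
(P2/P1)^exp = 1.7885
T2 = 498.0290 * 1.7885 = 890.7306 K

890.7306 K


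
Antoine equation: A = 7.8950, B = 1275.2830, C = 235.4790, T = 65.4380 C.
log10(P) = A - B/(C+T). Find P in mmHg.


C+T = 300.9170
B/(C+T) = 4.2380
log10(P) = 7.8950 - 4.2380 = 3.6570
P = 10^3.6570 = 4539.5289 mmHg

4539.5289 mmHg


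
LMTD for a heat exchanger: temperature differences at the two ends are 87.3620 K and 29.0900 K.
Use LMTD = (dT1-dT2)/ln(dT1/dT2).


dT1/dT2 = 3.0032
ln(dT1/dT2) = 1.0997
LMTD = 58.2720 / 1.0997 = 52.9906 K

52.9906 K


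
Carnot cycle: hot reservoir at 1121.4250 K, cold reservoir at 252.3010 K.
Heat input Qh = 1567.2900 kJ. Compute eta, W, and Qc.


eta = 1 - 252.3010/1121.4250 = 0.7750
W = 0.7750 * 1567.2900 = 1214.6772 kJ
Qc = 1567.2900 - 1214.6772 = 352.6128 kJ

eta = 77.5018%, W = 1214.6772 kJ, Qc = 352.6128 kJ


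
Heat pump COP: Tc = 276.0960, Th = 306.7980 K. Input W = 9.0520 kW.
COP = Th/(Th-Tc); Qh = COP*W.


COP = 306.7980 / 30.7020 = 9.9928
Qh = 9.9928 * 9.0520 = 90.4545 kW

COP = 9.9928, Qh = 90.4545 kW


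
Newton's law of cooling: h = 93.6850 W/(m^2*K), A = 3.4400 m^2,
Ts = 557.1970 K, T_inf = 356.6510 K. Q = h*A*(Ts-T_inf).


dT = 200.5460 K
Q = 93.6850 * 3.4400 * 200.5460 = 64631.2429 W

64631.2429 W


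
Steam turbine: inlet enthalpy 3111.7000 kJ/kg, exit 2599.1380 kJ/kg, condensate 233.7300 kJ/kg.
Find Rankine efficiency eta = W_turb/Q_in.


W = 512.5620 kJ/kg
Q_in = 2877.9700 kJ/kg
eta = 0.1781 = 17.8098%

eta = 17.8098%


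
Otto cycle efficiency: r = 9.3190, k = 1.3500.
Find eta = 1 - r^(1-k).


r^(k-1) = 2.1841
eta = 1 - 1/2.1841 = 0.5422 = 54.2153%

54.2153%


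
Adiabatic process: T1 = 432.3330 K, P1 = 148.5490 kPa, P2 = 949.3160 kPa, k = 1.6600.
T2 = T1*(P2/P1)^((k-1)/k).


(k-1)/k = 0.3976
(P2/P1)^exp = 2.0906
T2 = 432.3330 * 2.0906 = 903.8446 K

903.8446 K


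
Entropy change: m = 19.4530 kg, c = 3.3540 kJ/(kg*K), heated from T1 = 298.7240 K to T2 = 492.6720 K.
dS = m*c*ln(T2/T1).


T2/T1 = 1.6493
ln(T2/T1) = 0.5003
dS = 19.4530 * 3.3540 * 0.5003 = 32.6438 kJ/K

32.6438 kJ/K


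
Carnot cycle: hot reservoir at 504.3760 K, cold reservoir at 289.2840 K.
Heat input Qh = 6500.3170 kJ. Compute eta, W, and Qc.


eta = 1 - 289.2840/504.3760 = 0.4265
W = 0.4265 * 6500.3170 = 2772.0712 kJ
Qc = 6500.3170 - 2772.0712 = 3728.2458 kJ

eta = 42.6452%, W = 2772.0712 kJ, Qc = 3728.2458 kJ


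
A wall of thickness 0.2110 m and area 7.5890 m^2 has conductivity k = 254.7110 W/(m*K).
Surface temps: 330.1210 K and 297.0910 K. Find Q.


dT = 33.0300 K
Q = 254.7110 * 7.5890 * 33.0300 / 0.2110 = 302592.6482 W

302592.6482 W


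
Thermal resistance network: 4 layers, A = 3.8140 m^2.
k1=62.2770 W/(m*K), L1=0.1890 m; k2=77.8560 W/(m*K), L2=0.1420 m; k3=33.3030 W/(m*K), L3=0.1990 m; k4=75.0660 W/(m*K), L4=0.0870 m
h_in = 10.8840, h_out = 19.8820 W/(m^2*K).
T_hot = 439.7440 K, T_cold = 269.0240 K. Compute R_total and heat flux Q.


R_conv_in = 1/(10.8840*3.8140) = 0.0241
R_1 = 0.1890/(62.2770*3.8140) = 0.0008
R_2 = 0.1420/(77.8560*3.8140) = 0.0005
R_3 = 0.1990/(33.3030*3.8140) = 0.0016
R_4 = 0.0870/(75.0660*3.8140) = 0.0003
R_conv_out = 1/(19.8820*3.8140) = 0.0132
R_total = 0.0404 K/W
Q = 170.7200 / 0.0404 = 4223.4877 W

R_total = 0.0404 K/W, Q = 4223.4877 W


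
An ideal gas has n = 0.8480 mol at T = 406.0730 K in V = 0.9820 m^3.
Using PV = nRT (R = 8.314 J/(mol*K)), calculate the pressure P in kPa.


P = nRT/V = 0.8480 * 8.314 * 406.0730 / 0.9820
= 2862.9251 / 0.9820 = 2915.4023 Pa = 2.9154 kPa

2.9154 kPa


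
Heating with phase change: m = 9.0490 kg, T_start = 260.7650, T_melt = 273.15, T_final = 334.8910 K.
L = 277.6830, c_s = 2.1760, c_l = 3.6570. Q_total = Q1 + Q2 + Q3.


Q1 (sensible, solid) = 9.0490 * 2.1760 * 12.3850 = 243.8684 kJ
Q2 (latent) = 9.0490 * 277.6830 = 2512.7535 kJ
Q3 (sensible, liquid) = 9.0490 * 3.6570 * 61.7410 = 2043.1451 kJ
Q_total = 4799.7669 kJ

4799.7669 kJ


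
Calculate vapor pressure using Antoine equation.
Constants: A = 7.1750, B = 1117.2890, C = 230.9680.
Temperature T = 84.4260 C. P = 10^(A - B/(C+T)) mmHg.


C+T = 315.3940
B/(C+T) = 3.5425
log10(P) = 7.1750 - 3.5425 = 3.6325
P = 10^3.6325 = 4290.2416 mmHg

4290.2416 mmHg


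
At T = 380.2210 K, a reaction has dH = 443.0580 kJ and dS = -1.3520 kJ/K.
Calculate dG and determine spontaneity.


T*dS = 380.2210 * -1.3520 = -514.0588 kJ
dG = 443.0580 + 514.0588 = 957.1168 kJ (non-spontaneous)

dG = 957.1168 kJ, non-spontaneous


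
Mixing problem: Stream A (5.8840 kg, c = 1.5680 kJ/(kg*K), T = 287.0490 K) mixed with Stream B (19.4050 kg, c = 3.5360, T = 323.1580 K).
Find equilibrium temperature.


num = 24822.1814
den = 77.8422
Tf = 318.8782 K

318.8782 K


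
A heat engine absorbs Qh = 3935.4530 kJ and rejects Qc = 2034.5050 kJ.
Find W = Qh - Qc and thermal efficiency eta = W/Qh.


W = 3935.4530 - 2034.5050 = 1900.9480 kJ
eta = 1900.9480 / 3935.4530 = 0.4830 = 48.3032%

W = 1900.9480 kJ, eta = 48.3032%


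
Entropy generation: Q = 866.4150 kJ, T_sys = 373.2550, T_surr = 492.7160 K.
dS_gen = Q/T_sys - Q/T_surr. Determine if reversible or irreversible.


dS_sys = 866.4150/373.2550 = 2.3212 kJ/K
dS_surr = -866.4150/492.7160 = -1.7584 kJ/K
dS_gen = 2.3212 - 1.7584 = 0.5628 kJ/K (irreversible)

dS_gen = 0.5628 kJ/K, irreversible


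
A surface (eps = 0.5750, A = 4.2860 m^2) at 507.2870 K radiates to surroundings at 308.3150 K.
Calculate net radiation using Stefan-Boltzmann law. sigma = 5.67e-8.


T^4 = 6.6224e+10
Tsurr^4 = 9.0360e+09
Q = 0.5750 * 5.67e-8 * 4.2860 * 5.7188e+10 = 7991.1089 W

7991.1089 W


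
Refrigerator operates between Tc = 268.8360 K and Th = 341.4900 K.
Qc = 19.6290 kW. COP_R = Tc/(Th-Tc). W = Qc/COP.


COP = 268.8360 / 72.6540 = 3.7002
W = 19.6290 / 3.7002 = 5.3048 kW

COP = 3.7002, W = 5.3048 kW


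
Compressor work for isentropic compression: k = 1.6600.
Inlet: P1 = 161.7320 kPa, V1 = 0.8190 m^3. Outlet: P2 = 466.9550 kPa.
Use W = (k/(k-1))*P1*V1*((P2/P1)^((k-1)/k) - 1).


(k-1)/k = 0.3976
(P2/P1)^exp = 1.5243
W = 2.5152 * 161.7320 * 0.8190 * (1.5243 - 1) = 174.6858 kJ

174.6858 kJ


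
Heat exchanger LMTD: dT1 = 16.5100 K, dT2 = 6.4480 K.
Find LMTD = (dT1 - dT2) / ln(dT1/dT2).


dT1/dT2 = 2.5605
ln(dT1/dT2) = 0.9402
LMTD = 10.0620 / 0.9402 = 10.7020 K

10.7020 K


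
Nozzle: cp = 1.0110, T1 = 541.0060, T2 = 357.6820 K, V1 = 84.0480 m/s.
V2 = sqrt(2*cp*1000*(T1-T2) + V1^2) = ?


dT = 183.3240 K
2*cp*1000*dT = 370681.1280
V1^2 = 7064.0663
V2 = sqrt(377745.1943) = 614.6098 m/s

614.6098 m/s


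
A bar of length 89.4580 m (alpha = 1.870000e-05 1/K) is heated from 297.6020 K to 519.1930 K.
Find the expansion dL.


dT = 221.5910 K
dL = 1.870000e-05 * 89.4580 * 221.5910 = 0.370692 m
L_final = 89.828692 m

dL = 0.370692 m


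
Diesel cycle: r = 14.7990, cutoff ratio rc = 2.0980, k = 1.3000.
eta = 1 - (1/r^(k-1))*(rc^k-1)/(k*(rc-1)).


r^(k-1) = 2.2442
rc^k = 2.6203
eta = 0.4942 = 49.4206%

49.4206%


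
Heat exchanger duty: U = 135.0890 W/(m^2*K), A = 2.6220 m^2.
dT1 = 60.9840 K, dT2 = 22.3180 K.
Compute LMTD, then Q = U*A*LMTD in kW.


LMTD = 38.4653 K
Q = 135.0890 * 2.6220 * 38.4653 = 13624.5341 W = 13.6245 kW

13.6245 kW


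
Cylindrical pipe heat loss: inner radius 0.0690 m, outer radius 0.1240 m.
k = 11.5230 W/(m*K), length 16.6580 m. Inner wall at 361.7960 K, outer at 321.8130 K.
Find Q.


dT = 39.9830 K
ln(ro/ri) = 0.5862
Q = 2*pi*11.5230*16.6580*39.9830 / 0.5862 = 82265.2322 W

82265.2322 W


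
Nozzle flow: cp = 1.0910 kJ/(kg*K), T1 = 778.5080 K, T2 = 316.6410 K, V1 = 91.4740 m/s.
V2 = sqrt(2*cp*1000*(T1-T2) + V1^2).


dT = 461.8670 K
2*cp*1000*dT = 1007793.7940
V1^2 = 8367.4927
V2 = sqrt(1016161.2867) = 1008.0483 m/s

1008.0483 m/s


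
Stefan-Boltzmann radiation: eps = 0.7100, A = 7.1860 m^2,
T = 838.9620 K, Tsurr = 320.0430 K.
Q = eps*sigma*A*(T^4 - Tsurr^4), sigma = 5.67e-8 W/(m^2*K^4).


T^4 = 4.9542e+11
Tsurr^4 = 1.0491e+10
Q = 0.7100 * 5.67e-8 * 7.1860 * 4.8492e+11 = 140282.0014 W

140282.0014 W


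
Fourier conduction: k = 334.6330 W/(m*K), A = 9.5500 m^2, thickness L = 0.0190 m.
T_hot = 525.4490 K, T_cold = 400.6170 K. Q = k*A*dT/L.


dT = 124.8320 K
Q = 334.6330 * 9.5500 * 124.8320 / 0.0190 = 2.0996e+07 W

2.0996e+07 W


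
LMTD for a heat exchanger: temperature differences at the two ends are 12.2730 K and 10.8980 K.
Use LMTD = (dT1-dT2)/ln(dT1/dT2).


dT1/dT2 = 1.1262
ln(dT1/dT2) = 0.1188
LMTD = 1.3750 / 0.1188 = 11.5719 K

11.5719 K


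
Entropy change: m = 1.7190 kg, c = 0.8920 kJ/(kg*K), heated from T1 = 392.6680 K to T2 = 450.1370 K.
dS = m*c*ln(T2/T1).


T2/T1 = 1.1464
ln(T2/T1) = 0.1366
dS = 1.7190 * 0.8920 * 0.1366 = 0.2094 kJ/K

0.2094 kJ/K


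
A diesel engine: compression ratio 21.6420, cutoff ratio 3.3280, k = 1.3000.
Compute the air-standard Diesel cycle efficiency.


r^(k-1) = 2.5153
rc^k = 4.7735
eta = 0.5043 = 50.4287%

50.4287%


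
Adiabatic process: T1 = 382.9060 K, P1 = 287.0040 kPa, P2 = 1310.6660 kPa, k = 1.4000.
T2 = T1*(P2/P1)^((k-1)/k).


(k-1)/k = 0.2857
(P2/P1)^exp = 1.5433
T2 = 382.9060 * 1.5433 = 590.9497 K

590.9497 K


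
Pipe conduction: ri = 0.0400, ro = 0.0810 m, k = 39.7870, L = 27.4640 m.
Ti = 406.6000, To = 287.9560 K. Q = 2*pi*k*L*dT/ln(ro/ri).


dT = 118.6440 K
ln(ro/ri) = 0.7056
Q = 2*pi*39.7870*27.4640*118.6440 / 0.7056 = 1154491.4219 W

1154491.4219 W


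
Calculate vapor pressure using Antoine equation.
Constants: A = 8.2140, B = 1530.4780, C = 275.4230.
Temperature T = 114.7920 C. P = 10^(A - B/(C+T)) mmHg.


C+T = 390.2150
B/(C+T) = 3.9221
log10(P) = 8.2140 - 3.9221 = 4.2919
P = 10^4.2919 = 19582.1170 mmHg

19582.1170 mmHg


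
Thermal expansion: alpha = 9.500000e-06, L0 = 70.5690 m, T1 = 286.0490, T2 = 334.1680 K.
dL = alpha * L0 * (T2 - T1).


dT = 48.1190 K
dL = 9.500000e-06 * 70.5690 * 48.1190 = 0.032259 m
L_final = 70.601259 m

dL = 0.032259 m


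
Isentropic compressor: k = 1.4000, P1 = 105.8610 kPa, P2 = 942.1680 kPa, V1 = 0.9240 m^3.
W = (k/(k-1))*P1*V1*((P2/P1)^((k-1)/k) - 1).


(k-1)/k = 0.2857
(P2/P1)^exp = 1.8675
W = 3.5000 * 105.8610 * 0.9240 * (1.8675 - 1) = 296.9842 kJ

296.9842 kJ


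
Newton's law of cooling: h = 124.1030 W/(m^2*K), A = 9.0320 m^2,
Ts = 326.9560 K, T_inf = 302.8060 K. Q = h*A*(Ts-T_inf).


dT = 24.1500 K
Q = 124.1030 * 9.0320 * 24.1500 = 27069.6938 W

27069.6938 W


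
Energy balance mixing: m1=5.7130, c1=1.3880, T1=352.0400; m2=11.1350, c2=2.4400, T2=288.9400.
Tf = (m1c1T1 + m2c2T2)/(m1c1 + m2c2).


num = 10641.8783
den = 35.0990
Tf = 303.1957 K

303.1957 K


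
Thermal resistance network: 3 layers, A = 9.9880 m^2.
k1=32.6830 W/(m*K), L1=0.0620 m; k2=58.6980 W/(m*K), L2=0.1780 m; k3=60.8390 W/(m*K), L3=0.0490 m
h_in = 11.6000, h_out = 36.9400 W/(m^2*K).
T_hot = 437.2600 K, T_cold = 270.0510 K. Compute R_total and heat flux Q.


R_conv_in = 1/(11.6000*9.9880) = 0.0086
R_1 = 0.0620/(32.6830*9.9880) = 0.0002
R_2 = 0.1780/(58.6980*9.9880) = 0.0003
R_3 = 0.0490/(60.8390*9.9880) = 8.0637e-05
R_conv_out = 1/(36.9400*9.9880) = 0.0027
R_total = 0.0119 K/W
Q = 167.2090 / 0.0119 = 14032.8164 W

R_total = 0.0119 K/W, Q = 14032.8164 W


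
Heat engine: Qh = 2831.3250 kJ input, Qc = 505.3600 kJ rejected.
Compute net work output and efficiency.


W = 2831.3250 - 505.3600 = 2325.9650 kJ
eta = 2325.9650 / 2831.3250 = 0.8215 = 82.1511%

W = 2325.9650 kJ, eta = 82.1511%


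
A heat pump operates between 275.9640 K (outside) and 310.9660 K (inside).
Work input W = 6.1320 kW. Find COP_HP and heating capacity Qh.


COP = 310.9660 / 35.0020 = 8.8842
Qh = 8.8842 * 6.1320 = 54.4781 kW

COP = 8.8842, Qh = 54.4781 kW


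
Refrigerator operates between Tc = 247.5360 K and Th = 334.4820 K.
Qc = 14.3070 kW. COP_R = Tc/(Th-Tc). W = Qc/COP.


COP = 247.5360 / 86.9460 = 2.8470
W = 14.3070 / 2.8470 = 5.0253 kW

COP = 2.8470, W = 5.0253 kW


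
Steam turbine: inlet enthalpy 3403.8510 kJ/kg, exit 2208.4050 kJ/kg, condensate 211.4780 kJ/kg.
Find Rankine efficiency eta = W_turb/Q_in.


W = 1195.4460 kJ/kg
Q_in = 3192.3730 kJ/kg
eta = 0.3745 = 37.4469%

eta = 37.4469%


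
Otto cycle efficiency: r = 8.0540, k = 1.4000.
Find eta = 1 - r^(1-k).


r^(k-1) = 2.3036
eta = 1 - 1/2.3036 = 0.5659 = 56.5894%

56.5894%


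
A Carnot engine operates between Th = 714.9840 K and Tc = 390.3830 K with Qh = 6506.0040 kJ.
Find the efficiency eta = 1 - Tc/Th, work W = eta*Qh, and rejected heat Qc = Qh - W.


eta = 1 - 390.3830/714.9840 = 0.4540
W = 0.4540 * 6506.0040 = 2953.7100 kJ
Qc = 6506.0040 - 2953.7100 = 3552.2940 kJ

eta = 45.3998%, W = 2953.7100 kJ, Qc = 3552.2940 kJ


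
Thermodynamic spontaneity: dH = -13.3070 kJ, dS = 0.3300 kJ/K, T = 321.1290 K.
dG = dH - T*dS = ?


T*dS = 321.1290 * 0.3300 = 105.9726 kJ
dG = -13.3070 - 105.9726 = -119.2796 kJ (spontaneous)

dG = -119.2796 kJ, spontaneous


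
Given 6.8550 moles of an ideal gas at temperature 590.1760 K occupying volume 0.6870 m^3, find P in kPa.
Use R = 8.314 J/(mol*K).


P = nRT/V = 6.8550 * 8.314 * 590.1760 / 0.6870
= 33635.5880 / 0.6870 = 48960.0989 Pa = 48.9601 kPa

48.9601 kPa


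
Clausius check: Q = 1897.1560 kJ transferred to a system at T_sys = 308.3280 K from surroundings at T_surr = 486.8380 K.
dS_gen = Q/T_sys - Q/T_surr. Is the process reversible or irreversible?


dS_sys = 1897.1560/308.3280 = 6.1530 kJ/K
dS_surr = -1897.1560/486.8380 = -3.8969 kJ/K
dS_gen = 6.1530 - 3.8969 = 2.2562 kJ/K (irreversible)

dS_gen = 2.2562 kJ/K, irreversible


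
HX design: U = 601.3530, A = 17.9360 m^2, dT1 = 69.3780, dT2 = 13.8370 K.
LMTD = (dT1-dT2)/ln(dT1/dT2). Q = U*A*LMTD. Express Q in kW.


LMTD = 34.4499 K
Q = 601.3530 * 17.9360 * 34.4499 = 371572.4313 W = 371.5724 kW

371.5724 kW


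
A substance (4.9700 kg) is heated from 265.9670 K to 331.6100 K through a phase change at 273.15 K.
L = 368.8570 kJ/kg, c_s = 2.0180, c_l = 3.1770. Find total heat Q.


Q1 (sensible, solid) = 4.9700 * 2.0180 * 7.1830 = 72.0416 kJ
Q2 (latent) = 4.9700 * 368.8570 = 1833.2193 kJ
Q3 (sensible, liquid) = 4.9700 * 3.1770 * 58.4600 = 923.0653 kJ
Q_total = 2828.3262 kJ

2828.3262 kJ


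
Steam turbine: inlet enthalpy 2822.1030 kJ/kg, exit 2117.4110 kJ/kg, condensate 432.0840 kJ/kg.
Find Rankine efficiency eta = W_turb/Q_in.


W = 704.6920 kJ/kg
Q_in = 2390.0190 kJ/kg
eta = 0.2948 = 29.4848%

eta = 29.4848%


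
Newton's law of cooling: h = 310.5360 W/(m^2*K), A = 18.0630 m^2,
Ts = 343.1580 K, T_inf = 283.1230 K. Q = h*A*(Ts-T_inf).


dT = 60.0350 K
Q = 310.5360 * 18.0630 * 60.0350 = 336749.0285 W

336749.0285 W


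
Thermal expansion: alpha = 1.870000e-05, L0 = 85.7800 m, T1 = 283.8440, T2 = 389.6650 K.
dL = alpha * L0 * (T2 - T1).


dT = 105.8210 K
dL = 1.870000e-05 * 85.7800 * 105.8210 = 0.169746 m
L_final = 85.949746 m

dL = 0.169746 m
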